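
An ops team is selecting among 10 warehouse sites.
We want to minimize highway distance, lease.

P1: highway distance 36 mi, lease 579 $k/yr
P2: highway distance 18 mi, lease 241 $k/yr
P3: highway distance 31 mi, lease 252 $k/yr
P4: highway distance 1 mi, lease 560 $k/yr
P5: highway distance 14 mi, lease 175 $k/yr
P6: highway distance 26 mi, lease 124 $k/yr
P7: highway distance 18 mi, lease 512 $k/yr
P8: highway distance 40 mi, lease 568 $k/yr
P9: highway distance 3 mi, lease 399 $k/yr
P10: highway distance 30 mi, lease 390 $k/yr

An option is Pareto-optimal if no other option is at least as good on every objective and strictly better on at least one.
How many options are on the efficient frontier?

P1: dominated by P2 (highway distance 18≤36, lease 241≤579).
P2: dominated by P5 (highway distance 14≤18, lease 175≤241).
P3: dominated by P2 (highway distance 18≤31, lease 241≤252).
P4: not dominated (best highway distance).
P5: not dominated.
P6: not dominated (best lease).
P7: dominated by P2 (highway distance 18≤18, lease 241≤512).
P8: dominated by P2 (highway distance 18≤40, lease 241≤568).
P9: not dominated.
P10: dominated by P2 (highway distance 18≤30, lease 241≤390).
Pareto-optimal: P4, P5, P6, P9 → 4.

4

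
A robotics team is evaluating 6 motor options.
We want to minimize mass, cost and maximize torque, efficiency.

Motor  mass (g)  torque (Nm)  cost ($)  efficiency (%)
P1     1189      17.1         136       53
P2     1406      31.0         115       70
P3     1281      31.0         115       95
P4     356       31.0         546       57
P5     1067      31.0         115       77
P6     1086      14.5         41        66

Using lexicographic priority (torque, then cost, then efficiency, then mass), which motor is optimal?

First maximize torque: best is 31.0, kept {P2, P3, P4, P5}.
Then minimize cost: best is 115, kept {P2, P3, P5}.
Then maximize efficiency: best is 95, kept {P3}.

P3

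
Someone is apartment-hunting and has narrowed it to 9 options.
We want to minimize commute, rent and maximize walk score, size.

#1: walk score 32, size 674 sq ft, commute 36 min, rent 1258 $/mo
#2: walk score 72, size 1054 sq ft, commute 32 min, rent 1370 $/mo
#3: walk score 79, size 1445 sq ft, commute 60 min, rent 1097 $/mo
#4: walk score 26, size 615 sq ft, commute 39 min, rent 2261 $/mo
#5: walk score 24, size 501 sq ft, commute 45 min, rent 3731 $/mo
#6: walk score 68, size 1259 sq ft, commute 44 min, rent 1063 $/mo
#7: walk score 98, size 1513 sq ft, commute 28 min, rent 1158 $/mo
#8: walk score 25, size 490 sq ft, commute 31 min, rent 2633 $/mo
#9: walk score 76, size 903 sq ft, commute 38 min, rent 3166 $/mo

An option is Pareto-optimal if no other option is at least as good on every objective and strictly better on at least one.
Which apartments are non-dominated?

#3, #6, #7

#1: dominated by #7 (walk score 98≥32, size 1513≥674, commute 28≤36, rent 1158≤1258).
#2: dominated by #7 (walk score 98≥72, size 1513≥1054, commute 28≤32, rent 1158≤1370).
#3: not dominated.
#4: dominated by #1 (walk score 32≥26, size 674≥615, commute 36≤39, rent 1258≤2261).
#5: dominated by #1 (walk score 32≥24, size 674≥501, commute 36≤45, rent 1258≤3731).
#6: not dominated (best rent).
#7: not dominated (best walk score).
#8: dominated by #7 (walk score 98≥25, size 1513≥490, commute 28≤31, rent 1158≤2633).
#9: dominated by #7 (walk score 98≥76, size 1513≥903, commute 28≤38, rent 1158≤3166).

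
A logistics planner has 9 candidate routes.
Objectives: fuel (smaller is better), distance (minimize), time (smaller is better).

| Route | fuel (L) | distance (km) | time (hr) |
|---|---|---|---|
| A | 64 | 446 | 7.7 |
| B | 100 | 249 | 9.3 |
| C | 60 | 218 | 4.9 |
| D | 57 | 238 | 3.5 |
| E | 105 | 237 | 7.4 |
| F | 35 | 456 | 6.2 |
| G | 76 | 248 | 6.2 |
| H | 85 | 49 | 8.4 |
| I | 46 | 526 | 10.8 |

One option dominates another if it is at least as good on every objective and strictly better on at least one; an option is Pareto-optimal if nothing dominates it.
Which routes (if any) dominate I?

F: fuel 35≤46, distance 456≤526, time 6.2≤10.8 — dominates I.
Others (A, B, C, D, E, G, H) are each worse than I on at least one objective.

F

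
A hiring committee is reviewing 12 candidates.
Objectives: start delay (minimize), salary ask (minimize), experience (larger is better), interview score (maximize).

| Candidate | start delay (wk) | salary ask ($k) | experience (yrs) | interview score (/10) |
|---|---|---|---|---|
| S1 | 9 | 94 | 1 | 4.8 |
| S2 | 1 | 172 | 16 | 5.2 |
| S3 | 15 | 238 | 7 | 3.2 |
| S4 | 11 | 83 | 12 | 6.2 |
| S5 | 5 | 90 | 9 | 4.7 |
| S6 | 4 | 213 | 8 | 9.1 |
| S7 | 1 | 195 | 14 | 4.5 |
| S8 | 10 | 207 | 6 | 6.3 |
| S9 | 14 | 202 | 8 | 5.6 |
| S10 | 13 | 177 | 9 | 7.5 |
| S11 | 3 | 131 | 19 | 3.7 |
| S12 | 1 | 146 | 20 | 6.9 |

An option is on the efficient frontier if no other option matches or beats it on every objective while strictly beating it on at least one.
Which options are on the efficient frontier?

S1: not dominated.
S2: dominated by S12 (start delay 1≤1, salary ask 146≤172, experience 20≥16, interview score 6.9≥5.2).
S3: dominated by S2 (start delay 1≤15, salary ask 172≤238, experience 16≥7, interview score 5.2≥3.2).
S4: not dominated (best salary ask).
S5: not dominated.
S6: not dominated (best interview score).
S7: dominated by S2 (start delay 1≤1, salary ask 172≤195, experience 16≥14, interview score 5.2≥4.5).
S8: dominated by S12 (start delay 1≤10, salary ask 146≤207, experience 20≥6, interview score 6.9≥6.3).
S9: dominated by S4 (start delay 11≤14, salary ask 83≤202, experience 12≥8, interview score 6.2≥5.6).
S10: not dominated.
S11: not dominated.
S12: not dominated (best experience).

S1, S4, S5, S6, S10, S11, S12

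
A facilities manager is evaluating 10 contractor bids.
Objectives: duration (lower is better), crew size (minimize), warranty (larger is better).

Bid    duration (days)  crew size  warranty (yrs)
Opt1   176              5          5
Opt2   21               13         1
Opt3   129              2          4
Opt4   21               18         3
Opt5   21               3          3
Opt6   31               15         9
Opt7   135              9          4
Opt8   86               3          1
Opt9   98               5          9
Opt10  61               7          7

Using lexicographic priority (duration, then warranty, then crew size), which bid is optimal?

First minimize duration: best is 21, kept {Opt2, Opt4, Opt5}.
Then maximize warranty: best is 3, kept {Opt4, Opt5}.
Then minimize crew size: best is 3, kept {Opt5}.

Opt5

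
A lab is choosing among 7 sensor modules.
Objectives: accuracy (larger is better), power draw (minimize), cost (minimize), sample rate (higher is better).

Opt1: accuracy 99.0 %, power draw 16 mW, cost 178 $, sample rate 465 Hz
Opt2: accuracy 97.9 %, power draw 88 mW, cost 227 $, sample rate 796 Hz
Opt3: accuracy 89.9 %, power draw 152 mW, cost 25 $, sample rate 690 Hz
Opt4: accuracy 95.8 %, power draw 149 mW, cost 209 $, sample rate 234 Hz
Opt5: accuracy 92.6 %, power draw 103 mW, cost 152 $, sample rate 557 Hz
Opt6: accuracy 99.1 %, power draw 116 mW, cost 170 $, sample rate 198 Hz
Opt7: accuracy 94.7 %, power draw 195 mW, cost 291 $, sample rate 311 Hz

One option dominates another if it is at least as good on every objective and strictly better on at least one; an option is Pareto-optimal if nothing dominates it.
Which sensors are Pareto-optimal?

Opt1, Opt2, Opt3, Opt5, Opt6

Opt1: not dominated (best power draw).
Opt2: not dominated (best sample rate).
Opt3: not dominated (best cost).
Opt4: dominated by Opt1 (accuracy 99.0≥95.8, power draw 16≤149, cost 178≤209, sample rate 465≥234).
Opt5: not dominated.
Opt6: not dominated (best accuracy).
Opt7: dominated by Opt1 (accuracy 99.0≥94.7, power draw 16≤195, cost 178≤291, sample rate 465≥311).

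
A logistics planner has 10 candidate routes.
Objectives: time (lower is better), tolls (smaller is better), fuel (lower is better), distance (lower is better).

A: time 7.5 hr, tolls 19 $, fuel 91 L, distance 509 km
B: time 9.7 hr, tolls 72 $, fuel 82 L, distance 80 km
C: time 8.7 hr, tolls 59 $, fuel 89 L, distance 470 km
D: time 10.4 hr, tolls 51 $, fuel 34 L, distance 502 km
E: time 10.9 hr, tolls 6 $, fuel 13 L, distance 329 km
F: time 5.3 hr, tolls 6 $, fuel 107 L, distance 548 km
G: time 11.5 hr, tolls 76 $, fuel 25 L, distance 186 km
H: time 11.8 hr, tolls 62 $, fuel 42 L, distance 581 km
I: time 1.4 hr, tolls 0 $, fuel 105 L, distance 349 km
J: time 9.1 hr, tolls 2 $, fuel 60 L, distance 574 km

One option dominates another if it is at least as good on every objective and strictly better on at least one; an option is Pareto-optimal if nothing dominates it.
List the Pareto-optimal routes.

A: not dominated.
B: not dominated (best distance).
C: not dominated.
D: not dominated.
E: not dominated (best fuel).
F: dominated by I (time 1.4≤5.3, tolls 0≤6, fuel 105≤107, distance 349≤548).
G: not dominated.
H: dominated by D (time 10.4≤11.8, tolls 51≤62, fuel 34≤42, distance 502≤581).
I: not dominated (best time).
J: not dominated.

A, B, C, D, E, G, I, J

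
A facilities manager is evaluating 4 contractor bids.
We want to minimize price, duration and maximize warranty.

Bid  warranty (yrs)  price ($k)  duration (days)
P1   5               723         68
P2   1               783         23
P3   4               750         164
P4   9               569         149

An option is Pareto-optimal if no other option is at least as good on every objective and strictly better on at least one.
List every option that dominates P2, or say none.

P1: worse on duration (68 vs 23).
P3: worse on duration (164 vs 23).
P4: worse on duration (149 vs 23).
No option dominates P2.

none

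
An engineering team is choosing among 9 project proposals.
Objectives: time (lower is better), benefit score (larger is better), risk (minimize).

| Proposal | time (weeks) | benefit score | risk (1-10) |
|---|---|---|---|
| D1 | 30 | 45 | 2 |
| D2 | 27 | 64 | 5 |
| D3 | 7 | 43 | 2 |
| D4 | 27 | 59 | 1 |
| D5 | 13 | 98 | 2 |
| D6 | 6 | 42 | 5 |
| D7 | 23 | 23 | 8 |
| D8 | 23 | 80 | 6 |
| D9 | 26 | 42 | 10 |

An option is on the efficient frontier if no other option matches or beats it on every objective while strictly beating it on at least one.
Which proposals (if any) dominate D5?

D1: worse on time (30 vs 13).
D2: worse on time (27 vs 13).
D3: worse on benefit score (43 vs 98).
D4: worse on time (27 vs 13).
D6: worse on benefit score (42 vs 98).
D7: worse on time (23 vs 13).
D8: worse on time (23 vs 13).
D9: worse on time (26 vs 13).
No option dominates D5.

none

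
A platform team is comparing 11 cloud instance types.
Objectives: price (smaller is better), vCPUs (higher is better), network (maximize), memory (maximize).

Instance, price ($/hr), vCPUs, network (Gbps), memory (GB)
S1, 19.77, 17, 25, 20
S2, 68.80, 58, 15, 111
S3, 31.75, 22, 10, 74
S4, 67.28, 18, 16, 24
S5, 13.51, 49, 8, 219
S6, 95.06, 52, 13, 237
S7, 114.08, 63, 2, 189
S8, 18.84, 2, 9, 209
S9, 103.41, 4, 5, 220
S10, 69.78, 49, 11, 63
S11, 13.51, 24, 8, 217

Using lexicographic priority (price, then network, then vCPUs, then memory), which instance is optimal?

First minimize price: best is 13.51, kept {S5, S11}.
Then maximize network: best is 8, kept {S5, S11}.
Then maximize vCPUs: best is 49, kept {S5}.

S5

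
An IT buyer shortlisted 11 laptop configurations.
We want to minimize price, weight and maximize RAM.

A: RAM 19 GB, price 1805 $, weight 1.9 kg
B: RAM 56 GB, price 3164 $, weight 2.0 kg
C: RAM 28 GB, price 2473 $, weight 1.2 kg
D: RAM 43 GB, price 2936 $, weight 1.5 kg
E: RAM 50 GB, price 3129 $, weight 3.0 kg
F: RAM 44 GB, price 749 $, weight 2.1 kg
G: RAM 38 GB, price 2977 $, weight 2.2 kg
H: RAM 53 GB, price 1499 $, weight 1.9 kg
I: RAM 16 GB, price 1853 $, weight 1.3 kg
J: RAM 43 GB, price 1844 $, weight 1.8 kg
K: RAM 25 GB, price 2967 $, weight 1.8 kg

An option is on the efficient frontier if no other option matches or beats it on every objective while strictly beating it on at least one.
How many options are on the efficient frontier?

7

A: dominated by H (RAM 53≥19, price 1499≤1805, weight 1.9≤1.9).
B: not dominated (best RAM).
C: not dominated (best weight).
D: not dominated.
E: dominated by H (RAM 53≥50, price 1499≤3129, weight 1.9≤3.0).
F: not dominated (best price).
G: dominated by D (RAM 43≥38, price 2936≤2977, weight 1.5≤2.2).
H: not dominated.
I: not dominated.
J: not dominated.
K: dominated by C (RAM 28≥25, price 2473≤2967, weight 1.2≤1.8).
Pareto-optimal: B, C, D, F, H, I, J → 7.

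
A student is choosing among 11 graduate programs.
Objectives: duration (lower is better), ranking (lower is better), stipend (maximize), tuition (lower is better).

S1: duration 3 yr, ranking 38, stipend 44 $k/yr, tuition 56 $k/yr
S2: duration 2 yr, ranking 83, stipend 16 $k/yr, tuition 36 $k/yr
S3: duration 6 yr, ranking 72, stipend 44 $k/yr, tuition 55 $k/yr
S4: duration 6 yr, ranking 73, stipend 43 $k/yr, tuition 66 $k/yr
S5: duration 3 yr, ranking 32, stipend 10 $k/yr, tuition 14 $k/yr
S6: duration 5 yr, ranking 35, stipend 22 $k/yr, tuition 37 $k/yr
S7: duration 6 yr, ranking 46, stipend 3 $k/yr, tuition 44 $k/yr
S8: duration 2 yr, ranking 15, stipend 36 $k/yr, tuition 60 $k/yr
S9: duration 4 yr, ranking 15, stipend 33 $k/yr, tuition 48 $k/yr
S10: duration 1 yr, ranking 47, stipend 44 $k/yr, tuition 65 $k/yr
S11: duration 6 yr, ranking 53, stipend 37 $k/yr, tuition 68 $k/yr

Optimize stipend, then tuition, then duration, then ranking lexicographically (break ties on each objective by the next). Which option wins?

First maximize stipend: best is 44, kept {S1, S3, S10}.
Then minimize tuition: best is 55, kept {S3}.

S3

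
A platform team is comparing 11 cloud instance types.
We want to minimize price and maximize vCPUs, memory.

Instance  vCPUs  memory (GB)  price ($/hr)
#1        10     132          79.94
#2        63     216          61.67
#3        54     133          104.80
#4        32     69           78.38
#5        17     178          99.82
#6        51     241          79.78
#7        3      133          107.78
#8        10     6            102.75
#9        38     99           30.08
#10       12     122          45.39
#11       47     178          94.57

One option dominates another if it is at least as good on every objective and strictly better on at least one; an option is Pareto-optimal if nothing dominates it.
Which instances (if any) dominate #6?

none

#1: worse on vCPUs (10 vs 51).
#2: worse on memory (216 vs 241).
#3: worse on memory (133 vs 241).
#4: worse on vCPUs (32 vs 51).
#5: worse on vCPUs (17 vs 51).
#7: worse on vCPUs (3 vs 51).
#8: worse on vCPUs (10 vs 51).
#9: worse on vCPUs (38 vs 51).
#10: worse on vCPUs (12 vs 51).
#11: worse on vCPUs (47 vs 51).
No option dominates #6.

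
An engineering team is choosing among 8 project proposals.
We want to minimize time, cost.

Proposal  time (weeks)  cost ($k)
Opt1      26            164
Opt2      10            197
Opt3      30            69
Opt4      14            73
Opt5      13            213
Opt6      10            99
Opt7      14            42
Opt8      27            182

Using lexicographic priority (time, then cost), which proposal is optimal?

First minimize time: best is 10, kept {Opt2, Opt6}.
Then minimize cost: best is 99, kept {Opt6}.

Opt6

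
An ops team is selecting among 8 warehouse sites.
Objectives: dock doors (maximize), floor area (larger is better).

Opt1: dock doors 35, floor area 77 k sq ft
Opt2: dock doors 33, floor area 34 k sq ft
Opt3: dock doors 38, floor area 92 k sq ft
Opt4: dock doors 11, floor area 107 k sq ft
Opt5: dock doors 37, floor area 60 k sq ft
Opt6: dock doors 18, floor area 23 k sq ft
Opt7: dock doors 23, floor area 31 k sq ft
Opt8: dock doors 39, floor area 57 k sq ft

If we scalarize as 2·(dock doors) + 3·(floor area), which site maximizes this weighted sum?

Opt1: 2·35 + 3·77 = 301
Opt2: 2·33 + 3·34 = 168
Opt3: 2·38 + 3·92 = 352
Opt4: 2·11 + 3·107 = 343
Opt5: 2·37 + 3·60 = 254
Opt6: 2·18 + 3·23 = 105
Opt7: 2·23 + 3·31 = 139
Opt8: 2·39 + 3·57 = 249
Highest: Opt3 at 352.

Opt3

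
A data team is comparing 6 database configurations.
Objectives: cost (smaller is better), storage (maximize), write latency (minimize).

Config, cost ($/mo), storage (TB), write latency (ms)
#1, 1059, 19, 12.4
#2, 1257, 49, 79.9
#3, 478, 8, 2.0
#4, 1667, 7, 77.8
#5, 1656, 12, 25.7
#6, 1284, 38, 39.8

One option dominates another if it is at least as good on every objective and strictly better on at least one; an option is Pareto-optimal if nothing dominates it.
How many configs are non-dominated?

#1: not dominated.
#2: not dominated (best storage).
#3: not dominated (best cost).
#4: dominated by #1 (cost 1059≤1667, storage 19≥7, write latency 12.4≤77.8).
#5: dominated by #1 (cost 1059≤1656, storage 19≥12, write latency 12.4≤25.7).
#6: not dominated.
Pareto-optimal: #1, #2, #3, #6 → 4.

4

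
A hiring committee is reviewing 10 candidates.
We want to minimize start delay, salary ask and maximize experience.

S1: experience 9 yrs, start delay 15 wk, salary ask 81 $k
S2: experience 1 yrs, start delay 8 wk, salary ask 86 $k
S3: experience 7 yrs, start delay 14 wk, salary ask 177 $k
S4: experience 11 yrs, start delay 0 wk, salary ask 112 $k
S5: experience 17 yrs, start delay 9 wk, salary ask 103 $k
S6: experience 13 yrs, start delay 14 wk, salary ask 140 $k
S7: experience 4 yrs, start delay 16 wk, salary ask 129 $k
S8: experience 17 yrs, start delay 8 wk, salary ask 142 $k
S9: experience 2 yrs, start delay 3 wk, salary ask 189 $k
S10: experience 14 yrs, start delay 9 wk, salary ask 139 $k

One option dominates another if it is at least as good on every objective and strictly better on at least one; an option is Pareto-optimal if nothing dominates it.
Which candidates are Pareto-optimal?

S1: not dominated (best salary ask).
S2: not dominated.
S3: dominated by S4 (experience 11≥7, start delay 0≤14, salary ask 112≤177).
S4: not dominated (best start delay).
S5: not dominated.
S6: dominated by S5 (experience 17≥13, start delay 9≤14, salary ask 103≤140).
S7: dominated by S1 (experience 9≥4, start delay 15≤16, salary ask 81≤129).
S8: not dominated.
S9: dominated by S4 (experience 11≥2, start delay 0≤3, salary ask 112≤189).
S10: dominated by S5 (experience 17≥14, start delay 9≤9, salary ask 103≤139).

S1, S2, S4, S5, S8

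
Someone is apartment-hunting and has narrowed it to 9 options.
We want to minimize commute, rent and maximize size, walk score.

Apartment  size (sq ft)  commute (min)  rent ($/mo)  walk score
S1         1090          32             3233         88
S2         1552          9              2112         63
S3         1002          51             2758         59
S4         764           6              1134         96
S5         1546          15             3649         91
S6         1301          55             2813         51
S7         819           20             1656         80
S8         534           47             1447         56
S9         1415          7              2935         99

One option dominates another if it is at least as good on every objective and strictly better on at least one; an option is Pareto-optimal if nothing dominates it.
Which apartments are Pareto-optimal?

S2, S4, S5, S7, S9

S1: dominated by S9 (size 1415≥1090, commute 7≤32, rent 2935≤3233, walk score 99≥88).
S2: not dominated (best size).
S3: dominated by S2 (size 1552≥1002, commute 9≤51, rent 2112≤2758, walk score 63≥59).
S4: not dominated (best commute).
S5: not dominated.
S6: dominated by S2 (size 1552≥1301, commute 9≤55, rent 2112≤2813, walk score 63≥51).
S7: not dominated.
S8: dominated by S4 (size 764≥534, commute 6≤47, rent 1134≤1447, walk score 96≥56).
S9: not dominated (best walk score).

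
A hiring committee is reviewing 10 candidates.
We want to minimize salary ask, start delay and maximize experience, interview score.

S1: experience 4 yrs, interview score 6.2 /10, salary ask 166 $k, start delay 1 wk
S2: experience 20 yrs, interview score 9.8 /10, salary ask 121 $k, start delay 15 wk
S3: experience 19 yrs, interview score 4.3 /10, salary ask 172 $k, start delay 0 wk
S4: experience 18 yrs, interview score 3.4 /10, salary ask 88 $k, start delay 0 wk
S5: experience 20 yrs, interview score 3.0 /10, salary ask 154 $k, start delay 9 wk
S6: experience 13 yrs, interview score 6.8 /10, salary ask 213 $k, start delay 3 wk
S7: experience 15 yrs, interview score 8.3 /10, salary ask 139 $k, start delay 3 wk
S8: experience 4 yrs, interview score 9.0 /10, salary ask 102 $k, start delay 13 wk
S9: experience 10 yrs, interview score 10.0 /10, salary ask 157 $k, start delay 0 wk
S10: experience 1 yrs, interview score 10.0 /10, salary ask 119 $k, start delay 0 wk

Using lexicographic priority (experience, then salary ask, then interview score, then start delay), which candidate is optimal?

First maximize experience: best is 20, kept {S2, S5}.
Then minimize salary ask: best is 121, kept {S2}.

S2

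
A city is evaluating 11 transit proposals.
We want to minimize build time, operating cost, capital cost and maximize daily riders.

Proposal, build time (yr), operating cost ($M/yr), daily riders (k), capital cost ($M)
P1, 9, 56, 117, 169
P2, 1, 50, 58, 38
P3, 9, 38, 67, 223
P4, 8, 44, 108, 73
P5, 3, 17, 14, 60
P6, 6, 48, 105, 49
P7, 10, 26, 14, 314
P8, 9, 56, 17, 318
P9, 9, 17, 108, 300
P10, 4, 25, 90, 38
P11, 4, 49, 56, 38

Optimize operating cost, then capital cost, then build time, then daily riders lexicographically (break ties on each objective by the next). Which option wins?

First minimize operating cost: best is 17, kept {P5, P9}.
Then minimize capital cost: best is 60, kept {P5}.

P5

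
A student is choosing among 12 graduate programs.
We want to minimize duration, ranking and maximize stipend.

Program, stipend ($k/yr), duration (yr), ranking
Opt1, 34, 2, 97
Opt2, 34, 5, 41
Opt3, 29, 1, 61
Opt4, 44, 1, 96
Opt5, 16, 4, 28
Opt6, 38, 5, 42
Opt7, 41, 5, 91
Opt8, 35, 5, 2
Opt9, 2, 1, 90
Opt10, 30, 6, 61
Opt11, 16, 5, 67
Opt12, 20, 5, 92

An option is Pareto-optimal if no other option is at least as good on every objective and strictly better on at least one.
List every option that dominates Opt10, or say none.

Opt2: stipend 34≥30, duration 5≤6, ranking 41≤61 — dominates Opt10.
Opt6: stipend 38≥30, duration 5≤6, ranking 42≤61 — dominates Opt10.
Opt8: stipend 35≥30, duration 5≤6, ranking 2≤61 — dominates Opt10.
Others (Opt1, Opt3, Opt4, Opt5, Opt7, Opt9, Opt11, Opt12) are each worse than Opt10 on at least one objective.

Opt2, Opt6, Opt8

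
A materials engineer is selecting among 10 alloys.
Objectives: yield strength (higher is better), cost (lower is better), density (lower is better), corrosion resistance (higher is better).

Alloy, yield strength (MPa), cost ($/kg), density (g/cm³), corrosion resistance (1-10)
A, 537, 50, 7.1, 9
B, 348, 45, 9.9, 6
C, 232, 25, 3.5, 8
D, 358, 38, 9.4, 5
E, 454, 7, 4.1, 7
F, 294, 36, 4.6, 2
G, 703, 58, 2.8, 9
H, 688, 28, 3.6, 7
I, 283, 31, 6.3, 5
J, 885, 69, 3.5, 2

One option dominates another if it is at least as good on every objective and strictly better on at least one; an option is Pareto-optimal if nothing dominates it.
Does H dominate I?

Yes

H vs I: yield strength 688≥283, cost 28≤31, density 3.6≤6.3, corrosion resistance 7≥5 — H is at least as good on every objective with at least one strict improvement.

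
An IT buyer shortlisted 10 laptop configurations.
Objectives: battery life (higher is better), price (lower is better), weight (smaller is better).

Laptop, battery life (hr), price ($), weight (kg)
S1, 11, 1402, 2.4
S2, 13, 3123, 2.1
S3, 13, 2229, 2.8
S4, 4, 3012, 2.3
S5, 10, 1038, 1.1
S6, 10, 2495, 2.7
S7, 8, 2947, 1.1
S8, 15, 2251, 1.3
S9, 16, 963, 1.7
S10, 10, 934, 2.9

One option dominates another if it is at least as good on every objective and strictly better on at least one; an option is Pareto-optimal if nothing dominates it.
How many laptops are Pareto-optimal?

4

S1: dominated by S9 (battery life 16≥11, price 963≤1402, weight 1.7≤2.4).
S2: dominated by S8 (battery life 15≥13, price 2251≤3123, weight 1.3≤2.1).
S3: dominated by S9 (battery life 16≥13, price 963≤2229, weight 1.7≤2.8).
S4: dominated by S5 (battery life 10≥4, price 1038≤3012, weight 1.1≤2.3).
S5: not dominated.
S6: dominated by S1 (battery life 11≥10, price 1402≤2495, weight 2.4≤2.7).
S7: dominated by S5 (battery life 10≥8, price 1038≤2947, weight 1.1≤1.1).
S8: not dominated.
S9: not dominated (best battery life).
S10: not dominated (best price).
Pareto-optimal: S5, S8, S9, S10 → 4.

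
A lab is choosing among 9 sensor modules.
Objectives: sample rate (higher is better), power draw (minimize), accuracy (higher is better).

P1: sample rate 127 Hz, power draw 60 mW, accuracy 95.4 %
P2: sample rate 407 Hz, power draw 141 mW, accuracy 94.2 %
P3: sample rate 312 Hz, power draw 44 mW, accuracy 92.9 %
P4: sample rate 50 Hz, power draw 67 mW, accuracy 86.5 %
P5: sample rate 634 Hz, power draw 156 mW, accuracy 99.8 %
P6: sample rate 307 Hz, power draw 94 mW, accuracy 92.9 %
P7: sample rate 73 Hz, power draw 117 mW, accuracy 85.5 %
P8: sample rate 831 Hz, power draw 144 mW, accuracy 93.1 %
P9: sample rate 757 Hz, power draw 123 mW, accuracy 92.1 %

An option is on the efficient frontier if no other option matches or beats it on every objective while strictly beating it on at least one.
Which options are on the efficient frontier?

P1: not dominated.
P2: not dominated.
P3: not dominated (best power draw).
P4: dominated by P1 (sample rate 127≥50, power draw 60≤67, accuracy 95.4≥86.5).
P5: not dominated (best accuracy).
P6: dominated by P3 (sample rate 312≥307, power draw 44≤94, accuracy 92.9≥92.9).
P7: dominated by P1 (sample rate 127≥73, power draw 60≤117, accuracy 95.4≥85.5).
P8: not dominated (best sample rate).
P9: not dominated.

P1, P2, P3, P5, P8, P9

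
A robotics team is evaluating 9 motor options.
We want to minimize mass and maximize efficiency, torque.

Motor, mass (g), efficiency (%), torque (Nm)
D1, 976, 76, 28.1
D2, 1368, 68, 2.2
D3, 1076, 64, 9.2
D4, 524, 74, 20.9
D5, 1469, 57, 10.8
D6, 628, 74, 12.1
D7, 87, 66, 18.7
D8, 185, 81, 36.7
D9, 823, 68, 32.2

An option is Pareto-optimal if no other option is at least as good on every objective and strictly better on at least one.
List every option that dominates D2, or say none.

D1: mass 976≤1368, efficiency 76≥68, torque 28.1≥2.2 — dominates D2.
D4: mass 524≤1368, efficiency 74≥68, torque 20.9≥2.2 — dominates D2.
D6: mass 628≤1368, efficiency 74≥68, torque 12.1≥2.2 — dominates D2.
D8: mass 185≤1368, efficiency 81≥68, torque 36.7≥2.2 — dominates D2.
D9: mass 823≤1368, efficiency 68≥68, torque 32.2≥2.2 — dominates D2.
Others (D3, D5, D7) are each worse than D2 on at least one objective.

D1, D4, D6, D8, D9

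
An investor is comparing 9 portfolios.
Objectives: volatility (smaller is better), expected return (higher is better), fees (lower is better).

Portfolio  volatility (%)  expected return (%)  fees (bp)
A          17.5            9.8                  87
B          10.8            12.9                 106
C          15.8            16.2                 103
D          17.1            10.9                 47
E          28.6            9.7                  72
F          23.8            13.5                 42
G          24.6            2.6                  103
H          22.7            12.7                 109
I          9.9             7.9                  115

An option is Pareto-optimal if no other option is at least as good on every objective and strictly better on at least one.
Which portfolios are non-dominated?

B, C, D, F, I

A: dominated by D (volatility 17.1≤17.5, expected return 10.9≥9.8, fees 47≤87).
B: not dominated.
C: not dominated (best expected return).
D: not dominated.
E: dominated by D (volatility 17.1≤28.6, expected return 10.9≥9.7, fees 47≤72).
F: not dominated (best fees).
G: dominated by A (volatility 17.5≤24.6, expected return 9.8≥2.6, fees 87≤103).
H: dominated by B (volatility 10.8≤22.7, expected return 12.9≥12.7, fees 106≤109).
I: not dominated (best volatility).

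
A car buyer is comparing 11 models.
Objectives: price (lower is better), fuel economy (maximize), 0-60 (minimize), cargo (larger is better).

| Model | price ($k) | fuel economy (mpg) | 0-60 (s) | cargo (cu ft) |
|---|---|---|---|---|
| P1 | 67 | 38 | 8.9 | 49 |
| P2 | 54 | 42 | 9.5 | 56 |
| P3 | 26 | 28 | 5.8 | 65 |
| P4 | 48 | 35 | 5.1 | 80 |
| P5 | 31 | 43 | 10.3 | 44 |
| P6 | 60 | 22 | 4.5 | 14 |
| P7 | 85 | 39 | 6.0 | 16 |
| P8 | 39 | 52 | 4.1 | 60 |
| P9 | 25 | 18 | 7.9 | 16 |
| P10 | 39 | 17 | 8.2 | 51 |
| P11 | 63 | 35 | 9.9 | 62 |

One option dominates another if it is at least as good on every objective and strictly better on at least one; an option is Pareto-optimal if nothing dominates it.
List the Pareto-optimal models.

P1: dominated by P8 (price 39≤67, fuel economy 52≥38, 0-60 4.1≤8.9, cargo 60≥49).
P2: dominated by P8 (price 39≤54, fuel economy 52≥42, 0-60 4.1≤9.5, cargo 60≥56).
P3: not dominated.
P4: not dominated (best cargo).
P5: not dominated.
P6: dominated by P8 (price 39≤60, fuel economy 52≥22, 0-60 4.1≤4.5, cargo 60≥14).
P7: dominated by P8 (price 39≤85, fuel economy 52≥39, 0-60 4.1≤6.0, cargo 60≥16).
P8: not dominated (best fuel economy).
P9: not dominated (best price).
P10: dominated by P3 (price 26≤39, fuel economy 28≥17, 0-60 5.8≤8.2, cargo 65≥51).
P11: dominated by P4 (price 48≤63, fuel economy 35≥35, 0-60 5.1≤9.9, cargo 80≥62).

P3, P4, P5, P8, P9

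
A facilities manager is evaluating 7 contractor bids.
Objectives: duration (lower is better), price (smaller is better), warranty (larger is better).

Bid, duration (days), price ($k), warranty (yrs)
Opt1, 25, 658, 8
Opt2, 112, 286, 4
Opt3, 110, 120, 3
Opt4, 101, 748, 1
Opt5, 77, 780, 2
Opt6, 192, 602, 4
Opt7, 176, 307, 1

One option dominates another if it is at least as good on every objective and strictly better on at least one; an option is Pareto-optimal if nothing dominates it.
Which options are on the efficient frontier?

Opt1, Opt2, Opt3

Opt1: not dominated (best duration).
Opt2: not dominated.
Opt3: not dominated (best price).
Opt4: dominated by Opt1 (duration 25≤101, price 658≤748, warranty 8≥1).
Opt5: dominated by Opt1 (duration 25≤77, price 658≤780, warranty 8≥2).
Opt6: dominated by Opt2 (duration 112≤192, price 286≤602, warranty 4≥4).
Opt7: dominated by Opt2 (duration 112≤176, price 286≤307, warranty 4≥1).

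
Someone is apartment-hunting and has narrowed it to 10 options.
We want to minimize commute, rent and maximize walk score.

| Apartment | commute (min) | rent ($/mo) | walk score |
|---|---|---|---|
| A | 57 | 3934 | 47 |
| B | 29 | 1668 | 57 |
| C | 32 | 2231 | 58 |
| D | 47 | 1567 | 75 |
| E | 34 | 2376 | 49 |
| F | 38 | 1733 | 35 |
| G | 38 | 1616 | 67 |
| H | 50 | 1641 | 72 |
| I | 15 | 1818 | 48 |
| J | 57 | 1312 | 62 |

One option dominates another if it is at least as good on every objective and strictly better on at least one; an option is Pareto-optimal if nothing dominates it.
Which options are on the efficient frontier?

B, C, D, G, I, J

A: dominated by B (commute 29≤57, rent 1668≤3934, walk score 57≥47).
B: not dominated.
C: not dominated.
D: not dominated (best walk score).
E: dominated by B (commute 29≤34, rent 1668≤2376, walk score 57≥49).
F: dominated by B (commute 29≤38, rent 1668≤1733, walk score 57≥35).
G: not dominated.
H: dominated by D (commute 47≤50, rent 1567≤1641, walk score 75≥72).
I: not dominated (best commute).
J: not dominated (best rent).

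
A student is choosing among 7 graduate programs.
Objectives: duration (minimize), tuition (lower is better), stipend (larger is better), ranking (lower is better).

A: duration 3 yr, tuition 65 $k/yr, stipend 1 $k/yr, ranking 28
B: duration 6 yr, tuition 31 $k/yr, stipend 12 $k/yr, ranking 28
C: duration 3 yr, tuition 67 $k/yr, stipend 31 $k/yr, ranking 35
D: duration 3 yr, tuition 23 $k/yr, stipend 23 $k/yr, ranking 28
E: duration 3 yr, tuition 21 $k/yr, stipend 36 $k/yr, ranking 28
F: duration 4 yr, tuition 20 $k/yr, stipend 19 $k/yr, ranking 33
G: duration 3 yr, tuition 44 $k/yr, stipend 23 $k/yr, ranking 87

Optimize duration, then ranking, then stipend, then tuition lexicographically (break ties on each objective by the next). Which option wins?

First minimize duration: best is 3, kept {A, C, D, E, G}.
Then minimize ranking: best is 28, kept {A, D, E}.
Then maximize stipend: best is 36, kept {E}.

E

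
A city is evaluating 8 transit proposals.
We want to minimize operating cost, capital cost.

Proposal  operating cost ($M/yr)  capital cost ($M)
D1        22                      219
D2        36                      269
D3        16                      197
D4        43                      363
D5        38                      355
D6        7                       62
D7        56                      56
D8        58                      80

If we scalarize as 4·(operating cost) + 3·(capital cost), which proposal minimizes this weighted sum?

D1: 4·22 + 3·219 = 745
D2: 4·36 + 3·269 = 951
D3: 4·16 + 3·197 = 655
D4: 4·43 + 3·363 = 1261
D5: 4·38 + 3·355 = 1217
D6: 4·7 + 3·62 = 214
D7: 4·56 + 3·56 = 392
D8: 4·58 + 3·80 = 472
Lowest: D6 at 214.

D6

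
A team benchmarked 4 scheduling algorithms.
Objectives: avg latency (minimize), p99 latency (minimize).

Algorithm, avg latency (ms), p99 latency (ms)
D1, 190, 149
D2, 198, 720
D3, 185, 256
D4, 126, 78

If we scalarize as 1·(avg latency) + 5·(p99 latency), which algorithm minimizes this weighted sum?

D4

D1: 1·190 + 5·149 = 935
D2: 1·198 + 5·720 = 3798
D3: 1·185 + 5·256 = 1465
D4: 1·126 + 5·78 = 516
Lowest: D4 at 516.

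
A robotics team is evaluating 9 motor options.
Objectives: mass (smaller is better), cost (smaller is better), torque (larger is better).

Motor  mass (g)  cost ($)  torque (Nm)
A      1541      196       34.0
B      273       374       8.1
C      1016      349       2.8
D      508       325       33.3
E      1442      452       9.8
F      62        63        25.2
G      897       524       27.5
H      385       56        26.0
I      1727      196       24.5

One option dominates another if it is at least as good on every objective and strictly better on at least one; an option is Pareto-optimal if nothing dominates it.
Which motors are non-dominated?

A, D, F, H

A: not dominated (best torque).
B: dominated by F (mass 62≤273, cost 63≤374, torque 25.2≥8.1).
C: dominated by D (mass 508≤1016, cost 325≤349, torque 33.3≥2.8).
D: not dominated.
E: dominated by D (mass 508≤1442, cost 325≤452, torque 33.3≥9.8).
F: not dominated (best mass).
G: dominated by D (mass 508≤897, cost 325≤524, torque 33.3≥27.5).
H: not dominated (best cost).
I: dominated by A (mass 1541≤1727, cost 196≤196, torque 34.0≥24.5).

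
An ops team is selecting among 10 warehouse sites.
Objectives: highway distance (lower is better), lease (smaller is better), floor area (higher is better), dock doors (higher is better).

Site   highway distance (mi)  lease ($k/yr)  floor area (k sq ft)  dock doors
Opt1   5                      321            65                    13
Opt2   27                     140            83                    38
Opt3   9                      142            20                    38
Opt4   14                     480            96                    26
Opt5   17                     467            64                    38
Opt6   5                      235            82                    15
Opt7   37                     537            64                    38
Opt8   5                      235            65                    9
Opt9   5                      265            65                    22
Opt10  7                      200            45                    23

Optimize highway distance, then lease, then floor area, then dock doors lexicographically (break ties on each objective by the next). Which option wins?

First minimize highway distance: best is 5, kept {Opt1, Opt6, Opt8, Opt9}.
Then minimize lease: best is 235, kept {Opt6, Opt8}.
Then maximize floor area: best is 82, kept {Opt6}.

Opt6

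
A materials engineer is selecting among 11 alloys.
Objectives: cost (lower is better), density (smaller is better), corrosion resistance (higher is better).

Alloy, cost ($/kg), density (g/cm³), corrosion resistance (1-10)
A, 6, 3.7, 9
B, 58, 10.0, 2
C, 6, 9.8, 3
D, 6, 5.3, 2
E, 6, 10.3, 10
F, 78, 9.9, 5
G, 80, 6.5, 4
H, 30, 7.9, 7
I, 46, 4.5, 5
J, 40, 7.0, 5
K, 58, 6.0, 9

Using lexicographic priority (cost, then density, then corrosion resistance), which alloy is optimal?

First minimize cost: best is 6, kept {A, C, D, E}.
Then minimize density: best is 3.7, kept {A}.

A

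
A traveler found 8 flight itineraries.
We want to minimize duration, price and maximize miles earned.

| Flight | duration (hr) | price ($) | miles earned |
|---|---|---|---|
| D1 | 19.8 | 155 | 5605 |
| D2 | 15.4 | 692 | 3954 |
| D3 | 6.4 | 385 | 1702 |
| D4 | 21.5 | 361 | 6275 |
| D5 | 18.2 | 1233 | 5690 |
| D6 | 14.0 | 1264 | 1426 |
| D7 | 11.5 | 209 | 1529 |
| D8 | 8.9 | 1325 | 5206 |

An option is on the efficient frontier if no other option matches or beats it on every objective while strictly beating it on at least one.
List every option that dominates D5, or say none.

none

D1: worse on duration (19.8 vs 18.2).
D2: worse on miles earned (3954 vs 5690).
D3: worse on miles earned (1702 vs 5690).
D4: worse on duration (21.5 vs 18.2).
D6: worse on price (1264 vs 1233).
D7: worse on miles earned (1529 vs 5690).
D8: worse on price (1325 vs 1233).
No option dominates D5.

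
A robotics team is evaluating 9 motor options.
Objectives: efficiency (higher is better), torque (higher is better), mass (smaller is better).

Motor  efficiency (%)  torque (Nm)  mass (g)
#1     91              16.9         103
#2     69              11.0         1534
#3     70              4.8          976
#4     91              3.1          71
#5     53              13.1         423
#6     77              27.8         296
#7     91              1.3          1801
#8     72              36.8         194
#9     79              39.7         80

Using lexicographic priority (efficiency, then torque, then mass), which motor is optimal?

#1

First maximize efficiency: best is 91, kept {#1, #4, #7}.
Then maximize torque: best is 16.9, kept {#1}.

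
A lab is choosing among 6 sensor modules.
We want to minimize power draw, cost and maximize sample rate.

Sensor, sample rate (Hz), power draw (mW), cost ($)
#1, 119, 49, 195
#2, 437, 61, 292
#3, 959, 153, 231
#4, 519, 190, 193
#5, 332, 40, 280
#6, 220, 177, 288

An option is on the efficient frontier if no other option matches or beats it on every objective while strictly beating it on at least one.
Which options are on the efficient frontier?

#1, #2, #3, #4, #5

#1: not dominated.
#2: not dominated.
#3: not dominated (best sample rate).
#4: not dominated (best cost).
#5: not dominated (best power draw).
#6: dominated by #3 (sample rate 959≥220, power draw 153≤177, cost 231≤288).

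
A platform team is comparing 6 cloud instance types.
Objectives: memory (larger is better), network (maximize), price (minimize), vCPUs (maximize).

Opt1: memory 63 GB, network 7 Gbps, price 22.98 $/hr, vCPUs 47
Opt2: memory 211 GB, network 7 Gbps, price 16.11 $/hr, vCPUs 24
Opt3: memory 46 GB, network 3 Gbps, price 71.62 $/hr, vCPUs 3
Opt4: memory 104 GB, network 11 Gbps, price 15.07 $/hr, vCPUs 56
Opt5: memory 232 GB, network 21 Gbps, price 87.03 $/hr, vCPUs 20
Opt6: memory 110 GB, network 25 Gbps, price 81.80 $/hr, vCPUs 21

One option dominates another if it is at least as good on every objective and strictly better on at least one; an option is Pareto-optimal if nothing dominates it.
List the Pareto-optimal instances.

Opt2, Opt4, Opt5, Opt6

Opt1: dominated by Opt4 (memory 104≥63, network 11≥7, price 15.07≤22.98, vCPUs 56≥47).
Opt2: not dominated.
Opt3: dominated by Opt1 (memory 63≥46, network 7≥3, price 22.98≤71.62, vCPUs 47≥3).
Opt4: not dominated (best price).
Opt5: not dominated (best memory).
Opt6: not dominated (best network).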